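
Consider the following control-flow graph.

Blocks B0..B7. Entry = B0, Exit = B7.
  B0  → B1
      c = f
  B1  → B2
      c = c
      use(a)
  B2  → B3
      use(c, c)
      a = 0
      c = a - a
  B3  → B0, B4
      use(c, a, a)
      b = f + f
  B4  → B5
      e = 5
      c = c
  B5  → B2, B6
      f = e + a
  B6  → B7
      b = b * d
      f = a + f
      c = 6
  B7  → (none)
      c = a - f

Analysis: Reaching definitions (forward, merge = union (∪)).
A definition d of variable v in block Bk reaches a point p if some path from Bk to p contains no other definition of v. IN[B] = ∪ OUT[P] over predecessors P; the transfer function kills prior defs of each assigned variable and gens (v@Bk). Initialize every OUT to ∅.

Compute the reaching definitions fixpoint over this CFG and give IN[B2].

Answer: {a@B2, b@B3, c@B1, c@B4, e@B4, f@B5}

Working:
Converged values:
  B0:   IN={a@B2, b@B3, c@B2, e@B4, f@B5}   OUT={a@B2, b@B3, c@B0, e@B4, f@B5}
  B1:   IN={a@B2, b@B3, c@B0, e@B4, f@B5}   OUT={a@B2, b@B3, c@B1, e@B4, f@B5}
  B2:   IN={a@B2, b@B3, c@B1, c@B4, e@B4, f@B5}   OUT={a@B2, b@B3, c@B2, e@B4, f@B5}
  B3:   IN={a@B2, b@B3, c@B2, e@B4, f@B5}   OUT={a@B2, b@B3, c@B2, e@B4, f@B5}
  B4:   IN={a@B2, b@B3, c@B2, e@B4, f@B5}   OUT={a@B2, b@B3, c@B4, e@B4, f@B5}
  B5:   IN={a@B2, b@B3, c@B4, e@B4, f@B5}   OUT={a@B2, b@B3, c@B4, e@B4, f@B5}
  B6:   IN={a@B2, b@B3, c@B4, e@B4, f@B5}   OUT={a@B2, b@B6, c@B6, e@B4, f@B6}
  B7:   IN={a@B2, b@B6, c@B6, e@B4, f@B6}   OUT={a@B2, b@B6, c@B7, e@B4, f@B6}

Merge at B2: IN[B2] = OUT[B1] ⊔ OUT[B5] = {a@B2, b@B3, c@B1, c@B4, e@B4, f@B5}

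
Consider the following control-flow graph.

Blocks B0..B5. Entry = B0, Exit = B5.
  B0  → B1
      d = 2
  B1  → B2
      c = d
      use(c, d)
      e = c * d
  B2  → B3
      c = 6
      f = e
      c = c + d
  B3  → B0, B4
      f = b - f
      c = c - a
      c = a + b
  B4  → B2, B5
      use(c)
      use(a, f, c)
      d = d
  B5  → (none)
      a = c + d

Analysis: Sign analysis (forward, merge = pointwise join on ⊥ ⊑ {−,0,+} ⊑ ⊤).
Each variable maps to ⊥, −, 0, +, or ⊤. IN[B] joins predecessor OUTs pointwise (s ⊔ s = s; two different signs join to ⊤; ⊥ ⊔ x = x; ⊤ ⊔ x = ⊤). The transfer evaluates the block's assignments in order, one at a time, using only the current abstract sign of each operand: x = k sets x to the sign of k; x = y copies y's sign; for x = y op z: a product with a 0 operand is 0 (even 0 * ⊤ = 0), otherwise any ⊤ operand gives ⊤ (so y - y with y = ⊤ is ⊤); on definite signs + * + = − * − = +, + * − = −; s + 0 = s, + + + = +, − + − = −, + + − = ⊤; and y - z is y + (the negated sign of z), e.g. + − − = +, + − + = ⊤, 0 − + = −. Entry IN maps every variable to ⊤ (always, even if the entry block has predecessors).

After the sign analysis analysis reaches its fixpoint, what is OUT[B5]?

Answer: {a: ⊤, b: ⊤, c: ⊤, d: +, e: +, f: ⊤}

Working:
Per-block solution:
  B0: | IN=(all ⊤) | OUT={d:+; rest ⊤}
  B1: | IN={d:+; rest ⊤} | OUT={c:+, d:+, e:+; rest ⊤}
  B2: | IN={d:+, e:+; rest ⊤} | OUT={c:+, d:+, e:+, f:+; rest ⊤}
  B3: | IN={c:+, d:+, e:+, f:+; rest ⊤} | OUT={d:+, e:+; rest ⊤}
  B4: | IN={d:+, e:+; rest ⊤} | OUT={d:+, e:+; rest ⊤}
  B5: | IN={d:+, e:+; rest ⊤} | OUT={d:+, e:+; rest ⊤}

Merge at B5: IN[B5] = OUT[B4] = {a: ⊤, b: ⊤, c: ⊤, d: +, e: +, f: ⊤}
Applying B5's transfer function to that IN value gives OUT[B5] (row B5 above).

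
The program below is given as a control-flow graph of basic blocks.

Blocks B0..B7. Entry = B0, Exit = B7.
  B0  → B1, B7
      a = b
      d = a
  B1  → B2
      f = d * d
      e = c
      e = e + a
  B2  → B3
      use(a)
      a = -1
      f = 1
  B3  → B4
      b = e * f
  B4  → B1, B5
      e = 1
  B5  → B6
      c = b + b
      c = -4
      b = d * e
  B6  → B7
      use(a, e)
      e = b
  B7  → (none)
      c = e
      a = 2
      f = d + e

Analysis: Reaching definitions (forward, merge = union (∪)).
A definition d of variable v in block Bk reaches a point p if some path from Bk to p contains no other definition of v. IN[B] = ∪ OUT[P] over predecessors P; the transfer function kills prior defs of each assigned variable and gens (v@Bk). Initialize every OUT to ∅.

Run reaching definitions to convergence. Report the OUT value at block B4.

Answer: {a@B2, b@B3, d@B0, e@B4, f@B2}

Derivation:
Per-block solution:
  B0: | IN={} | OUT={a@B0, d@B0}
  B1: | IN={a@B0, a@B2, b@B3, d@B0, e@B4, f@B2} | OUT={a@B0, a@B2, b@B3, d@B0, e@B1, f@B1}
  B2: | IN={a@B0, a@B2, b@B3, d@B0, e@B1, f@B1} | OUT={a@B2, b@B3, d@B0, e@B1, f@B2}
  B3: | IN={a@B2, b@B3, d@B0, e@B1, f@B2} | OUT={a@B2, b@B3, d@B0, e@B1, f@B2}
  B4: | IN={a@B2, b@B3, d@B0, e@B1, f@B2} | OUT={a@B2, b@B3, d@B0, e@B4, f@B2}
  B5: | IN={a@B2, b@B3, d@B0, e@B4, f@B2} | OUT={a@B2, b@B5, c@B5, d@B0, e@B4, f@B2}
  B6: | IN={a@B2, b@B5, c@B5, d@B0, e@B4, f@B2} | OUT={a@B2, b@B5, c@B5, d@B0, e@B6, f@B2}
  B7: | IN={a@B0, a@B2, b@B5, c@B5, d@B0, e@B6, f@B2} | OUT={a@B7, b@B5, c@B7, d@B0, e@B6, f@B7}

Merge at B4: IN[B4] = OUT[B3] = {a@B2, b@B3, d@B0, e@B1, f@B2}
Applying B4's transfer function to that IN value gives OUT[B4] (row B4 above).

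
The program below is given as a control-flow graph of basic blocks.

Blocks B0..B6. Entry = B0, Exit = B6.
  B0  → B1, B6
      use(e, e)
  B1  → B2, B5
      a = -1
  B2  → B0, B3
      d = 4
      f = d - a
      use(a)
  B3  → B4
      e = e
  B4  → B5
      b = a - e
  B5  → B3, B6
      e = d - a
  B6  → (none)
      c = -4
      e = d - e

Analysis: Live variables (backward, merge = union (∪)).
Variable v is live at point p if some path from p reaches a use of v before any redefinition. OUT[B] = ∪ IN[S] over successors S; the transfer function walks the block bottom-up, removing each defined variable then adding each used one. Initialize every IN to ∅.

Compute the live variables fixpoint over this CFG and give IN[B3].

Per-block solution:
  B0:  IN={d, e}  OUT={d, e}
  B1:  IN={d, e}  OUT={a, d, e}
  B2:  IN={a, e}  OUT={a, d, e}
  B3:  IN={a, d, e}  OUT={a, d, e}
  B4:  IN={a, d, e}  OUT={a, d}
  B5:  IN={a, d}  OUT={a, d, e}
  B6:  IN={d, e}  OUT={}

Merge at B3: OUT[B3] = IN[B4] = {a, d, e}
Applying B3's transfer function to that OUT value gives IN[B3] (row B3 above).

Answer: {a, d, e}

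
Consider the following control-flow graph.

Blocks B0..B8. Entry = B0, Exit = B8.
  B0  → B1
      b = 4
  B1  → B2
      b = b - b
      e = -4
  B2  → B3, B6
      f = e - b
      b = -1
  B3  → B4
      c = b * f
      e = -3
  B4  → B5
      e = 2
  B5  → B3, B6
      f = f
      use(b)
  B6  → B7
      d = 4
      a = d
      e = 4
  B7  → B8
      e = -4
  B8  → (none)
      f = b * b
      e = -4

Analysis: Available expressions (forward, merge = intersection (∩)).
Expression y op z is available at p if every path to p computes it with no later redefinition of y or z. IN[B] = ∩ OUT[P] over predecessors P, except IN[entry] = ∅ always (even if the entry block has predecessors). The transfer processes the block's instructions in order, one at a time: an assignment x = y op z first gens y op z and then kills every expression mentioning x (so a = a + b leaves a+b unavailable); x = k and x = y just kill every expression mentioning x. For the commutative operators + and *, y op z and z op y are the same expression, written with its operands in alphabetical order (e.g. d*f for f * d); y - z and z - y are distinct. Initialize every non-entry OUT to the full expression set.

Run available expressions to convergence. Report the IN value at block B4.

Answer: {b*f}

Working:
Fixpoint table:
  B0:  IN={}  OUT={}
  B1:  IN={}  OUT={}
  B2:  IN={}  OUT={}
  B3:  IN={}  OUT={b*f}
  B4:  IN={b*f}  OUT={b*f}
  B5:  IN={b*f}  OUT={}
  B6:  IN={}  OUT={}
  B7:  IN={}  OUT={}
  B8:  IN={}  OUT={b*b}

Merge at B4: IN[B4] = OUT[B3] = {b*f}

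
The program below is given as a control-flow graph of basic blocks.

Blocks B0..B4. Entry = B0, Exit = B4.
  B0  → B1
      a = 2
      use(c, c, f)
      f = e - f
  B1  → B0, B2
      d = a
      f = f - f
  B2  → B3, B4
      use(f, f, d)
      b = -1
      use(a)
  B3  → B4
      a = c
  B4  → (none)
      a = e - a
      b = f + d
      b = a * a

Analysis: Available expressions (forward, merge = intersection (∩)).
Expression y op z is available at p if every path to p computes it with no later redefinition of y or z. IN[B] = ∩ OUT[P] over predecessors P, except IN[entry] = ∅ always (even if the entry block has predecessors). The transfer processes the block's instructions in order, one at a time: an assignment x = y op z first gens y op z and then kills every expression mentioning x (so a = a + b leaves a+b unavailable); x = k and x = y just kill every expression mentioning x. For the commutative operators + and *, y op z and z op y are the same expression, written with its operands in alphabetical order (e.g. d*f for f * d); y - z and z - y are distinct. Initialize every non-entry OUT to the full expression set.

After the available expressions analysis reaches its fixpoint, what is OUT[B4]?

Answer: {a*a, d+f}

Working:
Fixpoint table:
  B0: | IN={} | OUT={}
  B1: | IN={} | OUT={}
  B2: | IN={} | OUT={}
  B3: | IN={} | OUT={}
  B4: | IN={} | OUT={a*a, d+f}

Merge at B4: IN[B4] = OUT[B2] ∩ OUT[B3] = {}
Applying B4's transfer function to that IN value gives OUT[B4] (row B4 above).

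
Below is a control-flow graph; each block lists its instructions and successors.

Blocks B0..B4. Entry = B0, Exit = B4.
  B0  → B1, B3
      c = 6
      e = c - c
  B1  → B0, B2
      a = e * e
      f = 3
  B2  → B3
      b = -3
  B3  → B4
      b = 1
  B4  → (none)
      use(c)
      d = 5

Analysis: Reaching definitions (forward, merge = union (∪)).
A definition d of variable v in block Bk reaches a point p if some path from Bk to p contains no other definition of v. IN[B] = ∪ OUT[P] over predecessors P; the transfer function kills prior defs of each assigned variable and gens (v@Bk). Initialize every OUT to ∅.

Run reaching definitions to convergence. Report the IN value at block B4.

Answer: {a@B1, b@B3, c@B0, e@B0, f@B1}

Derivation:
Per-block solution:
  B0:  IN={a@B1, c@B0, e@B0, f@B1}  OUT={a@B1, c@B0, e@B0, f@B1}
  B1:  IN={a@B1, c@B0, e@B0, f@B1}  OUT={a@B1, c@B0, e@B0, f@B1}
  B2:  IN={a@B1, c@B0, e@B0, f@B1}  OUT={a@B1, b@B2, c@B0, e@B0, f@B1}
  B3:  IN={a@B1, b@B2, c@B0, e@B0, f@B1}  OUT={a@B1, b@B3, c@B0, e@B0, f@B1}
  B4:  IN={a@B1, b@B3, c@B0, e@B0, f@B1}  OUT={a@B1, b@B3, c@B0, d@B4, e@B0, f@B1}

Merge at B4: IN[B4] = OUT[B3] = {a@B1, b@B3, c@B0, e@B0, f@B1}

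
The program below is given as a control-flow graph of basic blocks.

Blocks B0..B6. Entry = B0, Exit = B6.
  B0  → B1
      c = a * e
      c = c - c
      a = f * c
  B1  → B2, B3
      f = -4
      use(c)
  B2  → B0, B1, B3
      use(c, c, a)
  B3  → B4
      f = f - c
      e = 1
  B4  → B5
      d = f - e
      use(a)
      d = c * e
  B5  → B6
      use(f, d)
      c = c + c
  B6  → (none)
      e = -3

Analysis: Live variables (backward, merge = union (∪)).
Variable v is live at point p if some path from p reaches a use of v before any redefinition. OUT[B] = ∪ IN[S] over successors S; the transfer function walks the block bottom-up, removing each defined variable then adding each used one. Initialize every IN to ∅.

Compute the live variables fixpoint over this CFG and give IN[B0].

Converged values:
  B0: | IN={a, e, f} | OUT={a, c, e}
  B1: | IN={a, c, e} | OUT={a, c, e, f}
  B2: | IN={a, c, e, f} | OUT={a, c, e, f}
  B3: | IN={a, c, f} | OUT={a, c, e, f}
  B4: | IN={a, c, e, f} | OUT={c, d, f}
  B5: | IN={c, d, f} | OUT={}
  B6: | IN={} | OUT={}

Merge at B0: OUT[B0] = IN[B1] = {a, c, e}
Applying B0's transfer function to that OUT value gives IN[B0] (row B0 above).

Answer: {a, e, f}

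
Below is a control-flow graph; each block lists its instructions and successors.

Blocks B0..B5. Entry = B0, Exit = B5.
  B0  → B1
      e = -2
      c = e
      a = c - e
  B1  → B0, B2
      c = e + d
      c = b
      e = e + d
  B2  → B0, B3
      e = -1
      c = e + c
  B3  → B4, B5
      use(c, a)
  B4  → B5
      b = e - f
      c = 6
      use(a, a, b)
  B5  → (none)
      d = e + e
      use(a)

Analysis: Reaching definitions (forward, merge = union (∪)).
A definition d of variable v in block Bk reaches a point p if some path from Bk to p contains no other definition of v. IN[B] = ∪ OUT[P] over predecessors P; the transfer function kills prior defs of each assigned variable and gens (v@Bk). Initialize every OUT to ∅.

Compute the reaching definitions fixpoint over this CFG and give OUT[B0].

Converged values:
  B0:   IN={a@B0, c@B1, c@B2, e@B1, e@B2}   OUT={a@B0, c@B0, e@B0}
  B1:   IN={a@B0, c@B0, e@B0}   OUT={a@B0, c@B1, e@B1}
  B2:   IN={a@B0, c@B1, e@B1}   OUT={a@B0, c@B2, e@B2}
  B3:   IN={a@B0, c@B2, e@B2}   OUT={a@B0, c@B2, e@B2}
  B4:   IN={a@B0, c@B2, e@B2}   OUT={a@B0, b@B4, c@B4, e@B2}
  B5:   IN={a@B0, b@B4, c@B2, c@B4, e@B2}   OUT={a@B0, b@B4, c@B2, c@B4, d@B5, e@B2}

Merge at B0 (entry node, so the boundary value {} is joined with the incoming edge(s)): IN[B0] = {} ⊔ OUT[B1] ⊔ OUT[B2] = {a@B0, c@B1, c@B2, e@B1, e@B2}
Applying B0's transfer function to that IN value gives OUT[B0] (row B0 above).

Answer: {a@B0, c@B0, e@B0}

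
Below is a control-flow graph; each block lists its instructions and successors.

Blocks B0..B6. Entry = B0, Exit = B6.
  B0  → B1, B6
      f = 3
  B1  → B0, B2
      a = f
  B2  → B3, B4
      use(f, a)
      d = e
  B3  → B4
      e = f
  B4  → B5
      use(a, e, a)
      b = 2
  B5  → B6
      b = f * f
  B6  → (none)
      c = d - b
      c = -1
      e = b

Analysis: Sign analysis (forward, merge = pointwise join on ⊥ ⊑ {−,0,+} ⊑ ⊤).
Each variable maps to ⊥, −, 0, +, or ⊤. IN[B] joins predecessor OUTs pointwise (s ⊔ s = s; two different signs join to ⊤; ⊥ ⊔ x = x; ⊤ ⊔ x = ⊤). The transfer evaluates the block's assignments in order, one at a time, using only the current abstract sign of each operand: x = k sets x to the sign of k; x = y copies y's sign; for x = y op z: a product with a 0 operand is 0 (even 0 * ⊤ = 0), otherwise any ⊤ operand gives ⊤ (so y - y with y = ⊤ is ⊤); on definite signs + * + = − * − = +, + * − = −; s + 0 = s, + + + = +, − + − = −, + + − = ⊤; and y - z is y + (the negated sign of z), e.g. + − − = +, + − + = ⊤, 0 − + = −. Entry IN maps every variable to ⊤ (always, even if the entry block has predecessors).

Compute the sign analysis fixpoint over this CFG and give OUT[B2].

Converged values:
  B0:   IN=(all ⊤)   OUT={f:+; rest ⊤}
  B1:   IN={f:+; rest ⊤}   OUT={a:+, f:+; rest ⊤}
  B2:   IN={a:+, f:+; rest ⊤}   OUT={a:+, f:+; rest ⊤}
  B3:   IN={a:+, f:+; rest ⊤}   OUT={a:+, e:+, f:+; rest ⊤}
  B4:   IN={a:+, f:+; rest ⊤}   OUT={a:+, b:+, f:+; rest ⊤}
  B5:   IN={a:+, b:+, f:+; rest ⊤}   OUT={a:+, b:+, f:+; rest ⊤}
  B6:   IN={f:+; rest ⊤}   OUT={c:-, f:+; rest ⊤}

Merge at B2: IN[B2] = OUT[B1] = {a: +, b: ⊤, c: ⊤, d: ⊤, e: ⊤, f: +}
Applying B2's transfer function to that IN value gives OUT[B2] (row B2 above).

Answer: {a: +, b: ⊤, c: ⊤, d: ⊤, e: ⊤, f: +}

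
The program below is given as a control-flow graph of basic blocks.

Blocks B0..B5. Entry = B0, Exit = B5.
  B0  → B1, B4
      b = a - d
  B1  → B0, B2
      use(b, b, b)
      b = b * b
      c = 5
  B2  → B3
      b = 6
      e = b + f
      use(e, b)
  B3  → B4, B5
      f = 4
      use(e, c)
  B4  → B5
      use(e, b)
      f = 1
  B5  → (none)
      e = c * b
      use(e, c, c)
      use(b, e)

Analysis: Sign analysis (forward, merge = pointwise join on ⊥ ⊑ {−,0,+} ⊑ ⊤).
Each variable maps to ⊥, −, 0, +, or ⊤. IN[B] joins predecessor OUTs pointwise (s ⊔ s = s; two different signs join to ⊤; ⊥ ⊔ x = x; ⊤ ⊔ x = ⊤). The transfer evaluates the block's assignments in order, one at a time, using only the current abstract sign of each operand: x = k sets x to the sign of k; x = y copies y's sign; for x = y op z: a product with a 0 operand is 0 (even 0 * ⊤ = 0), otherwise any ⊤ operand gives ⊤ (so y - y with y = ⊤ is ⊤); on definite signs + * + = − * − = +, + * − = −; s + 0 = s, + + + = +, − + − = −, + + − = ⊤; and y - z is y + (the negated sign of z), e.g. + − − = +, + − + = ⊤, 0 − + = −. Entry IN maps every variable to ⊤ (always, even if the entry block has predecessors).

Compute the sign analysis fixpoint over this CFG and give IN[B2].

Answer: {a: ⊤, b: ⊤, c: +, d: ⊤, e: ⊤, f: ⊤}

Trace:
Fixpoint table:
  B0: | IN=(all ⊤) | OUT=(all ⊤)
  B1: | IN=(all ⊤) | OUT={c:+; rest ⊤}
  B2: | IN={c:+; rest ⊤} | OUT={b:+, c:+; rest ⊤}
  B3: | IN={b:+, c:+; rest ⊤} | OUT={b:+, c:+, f:+; rest ⊤}
  B4: | IN=(all ⊤) | OUT={f:+; rest ⊤}
  B5: | IN={f:+; rest ⊤} | OUT={f:+; rest ⊤}

Merge at B2: IN[B2] = OUT[B1] = {a: ⊤, b: ⊤, c: +, d: ⊤, e: ⊤, f: ⊤}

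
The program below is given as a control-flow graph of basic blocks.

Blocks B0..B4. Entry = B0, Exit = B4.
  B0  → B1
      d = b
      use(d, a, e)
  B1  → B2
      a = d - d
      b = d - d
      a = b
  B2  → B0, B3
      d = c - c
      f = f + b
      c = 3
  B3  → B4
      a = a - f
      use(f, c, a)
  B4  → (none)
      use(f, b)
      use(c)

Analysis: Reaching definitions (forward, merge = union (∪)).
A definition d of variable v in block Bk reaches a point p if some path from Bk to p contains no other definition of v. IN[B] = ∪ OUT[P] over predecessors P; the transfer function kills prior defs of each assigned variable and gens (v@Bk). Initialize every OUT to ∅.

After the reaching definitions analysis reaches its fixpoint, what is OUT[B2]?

Fixpoint table:
  B0:   IN={a@B1, b@B1, c@B2, d@B2, f@B2}   OUT={a@B1, b@B1, c@B2, d@B0, f@B2}
  B1:   IN={a@B1, b@B1, c@B2, d@B0, f@B2}   OUT={a@B1, b@B1, c@B2, d@B0, f@B2}
  B2:   IN={a@B1, b@B1, c@B2, d@B0, f@B2}   OUT={a@B1, b@B1, c@B2, d@B2, f@B2}
  B3:   IN={a@B1, b@B1, c@B2, d@B2, f@B2}   OUT={a@B3, b@B1, c@B2, d@B2, f@B2}
  B4:   IN={a@B3, b@B1, c@B2, d@B2, f@B2}   OUT={a@B3, b@B1, c@B2, d@B2, f@B2}

Merge at B2: IN[B2] = OUT[B1] = {a@B1, b@B1, c@B2, d@B0, f@B2}
Applying B2's transfer function to that IN value gives OUT[B2] (row B2 above).

Answer: {a@B1, b@B1, c@B2, d@B2, f@B2}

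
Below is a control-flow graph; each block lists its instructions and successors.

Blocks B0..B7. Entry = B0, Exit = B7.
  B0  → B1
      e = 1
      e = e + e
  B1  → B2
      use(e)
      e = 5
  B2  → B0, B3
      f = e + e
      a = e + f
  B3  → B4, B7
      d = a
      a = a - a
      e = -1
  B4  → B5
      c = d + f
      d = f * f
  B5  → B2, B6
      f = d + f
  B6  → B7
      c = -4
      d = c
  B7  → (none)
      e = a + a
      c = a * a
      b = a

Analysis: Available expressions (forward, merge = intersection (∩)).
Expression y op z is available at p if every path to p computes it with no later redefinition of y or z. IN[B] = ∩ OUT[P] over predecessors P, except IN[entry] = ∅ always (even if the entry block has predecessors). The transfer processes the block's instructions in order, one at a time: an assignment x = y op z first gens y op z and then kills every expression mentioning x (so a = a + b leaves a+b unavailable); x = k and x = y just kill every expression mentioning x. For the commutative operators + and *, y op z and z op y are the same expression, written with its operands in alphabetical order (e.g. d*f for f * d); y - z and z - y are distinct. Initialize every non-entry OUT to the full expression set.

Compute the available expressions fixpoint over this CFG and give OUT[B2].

Converged values:
  B0:  IN={}  OUT={}
  B1:  IN={}  OUT={}
  B2:  IN={}  OUT={e+e, e+f}
  B3:  IN={e+e, e+f}  OUT={}
  B4:  IN={}  OUT={f*f}
  B5:  IN={f*f}  OUT={}
  B6:  IN={}  OUT={}
  B7:  IN={}  OUT={a*a, a+a}

Merge at B2: IN[B2] = OUT[B1] ∩ OUT[B5] = {}
Applying B2's transfer function to that IN value gives OUT[B2] (row B2 above).

Answer: {e+e, e+f}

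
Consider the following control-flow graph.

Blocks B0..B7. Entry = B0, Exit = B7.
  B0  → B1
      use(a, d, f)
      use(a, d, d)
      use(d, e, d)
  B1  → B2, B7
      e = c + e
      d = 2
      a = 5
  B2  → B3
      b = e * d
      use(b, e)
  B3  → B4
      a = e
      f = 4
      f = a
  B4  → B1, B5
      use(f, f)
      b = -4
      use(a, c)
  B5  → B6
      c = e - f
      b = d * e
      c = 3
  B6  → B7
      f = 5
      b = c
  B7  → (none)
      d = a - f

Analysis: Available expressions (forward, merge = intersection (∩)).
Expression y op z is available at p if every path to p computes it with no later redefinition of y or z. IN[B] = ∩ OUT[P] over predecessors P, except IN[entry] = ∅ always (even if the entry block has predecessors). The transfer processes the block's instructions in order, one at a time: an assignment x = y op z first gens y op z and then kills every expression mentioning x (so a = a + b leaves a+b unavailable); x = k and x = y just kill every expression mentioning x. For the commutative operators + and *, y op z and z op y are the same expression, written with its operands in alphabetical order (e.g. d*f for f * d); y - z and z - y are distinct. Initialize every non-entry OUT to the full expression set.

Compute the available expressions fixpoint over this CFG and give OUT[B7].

Fixpoint table:
  B0: | IN={} | OUT={}
  B1: | IN={} | OUT={}
  B2: | IN={} | OUT={d*e}
  B3: | IN={d*e} | OUT={d*e}
  B4: | IN={d*e} | OUT={d*e}
  B5: | IN={d*e} | OUT={d*e, e-f}
  B6: | IN={d*e, e-f} | OUT={d*e}
  B7: | IN={} | OUT={a-f}

Merge at B7: IN[B7] = OUT[B1] ∩ OUT[B6] = {}
Applying B7's transfer function to that IN value gives OUT[B7] (row B7 above).

Answer: {a-f}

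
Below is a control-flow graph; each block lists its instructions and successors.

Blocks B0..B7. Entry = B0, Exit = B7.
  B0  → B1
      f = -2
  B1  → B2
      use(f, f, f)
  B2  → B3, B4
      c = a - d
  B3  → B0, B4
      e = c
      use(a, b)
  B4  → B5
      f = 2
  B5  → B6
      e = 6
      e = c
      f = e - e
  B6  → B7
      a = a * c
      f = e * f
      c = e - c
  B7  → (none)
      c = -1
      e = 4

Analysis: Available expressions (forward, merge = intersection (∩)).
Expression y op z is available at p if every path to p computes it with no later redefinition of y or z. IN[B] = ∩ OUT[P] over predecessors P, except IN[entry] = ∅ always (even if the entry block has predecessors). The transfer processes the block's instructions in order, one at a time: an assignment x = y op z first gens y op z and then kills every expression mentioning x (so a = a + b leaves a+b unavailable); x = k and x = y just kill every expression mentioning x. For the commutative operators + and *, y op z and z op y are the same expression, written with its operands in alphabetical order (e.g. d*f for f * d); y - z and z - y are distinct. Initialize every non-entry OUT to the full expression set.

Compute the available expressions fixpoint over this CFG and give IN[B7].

Fixpoint table:
  B0:  IN={}  OUT={}
  B1:  IN={}  OUT={}
  B2:  IN={}  OUT={a-d}
  B3:  IN={a-d}  OUT={a-d}
  B4:  IN={a-d}  OUT={a-d}
  B5:  IN={a-d}  OUT={a-d, e-e}
  B6:  IN={a-d, e-e}  OUT={e-e}
  B7:  IN={e-e}  OUT={}

Merge at B7: IN[B7] = OUT[B6] = {e-e}

Answer: {e-e}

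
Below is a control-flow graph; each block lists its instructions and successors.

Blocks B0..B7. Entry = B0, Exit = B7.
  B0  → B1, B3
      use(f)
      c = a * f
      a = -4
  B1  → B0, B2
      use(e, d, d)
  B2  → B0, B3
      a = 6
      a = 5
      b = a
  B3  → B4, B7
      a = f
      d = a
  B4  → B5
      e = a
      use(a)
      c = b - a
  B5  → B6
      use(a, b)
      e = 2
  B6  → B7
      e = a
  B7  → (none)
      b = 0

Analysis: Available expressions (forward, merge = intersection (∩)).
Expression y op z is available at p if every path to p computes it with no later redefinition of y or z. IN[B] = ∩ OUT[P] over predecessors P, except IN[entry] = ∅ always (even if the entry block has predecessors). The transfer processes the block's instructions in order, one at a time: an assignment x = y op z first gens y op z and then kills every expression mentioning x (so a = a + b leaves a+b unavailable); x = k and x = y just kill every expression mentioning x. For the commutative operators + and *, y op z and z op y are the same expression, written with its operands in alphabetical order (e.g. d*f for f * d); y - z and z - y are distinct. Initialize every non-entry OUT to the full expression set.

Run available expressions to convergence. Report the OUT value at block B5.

Fixpoint table:
  B0:   IN={}   OUT={}
  B1:   IN={}   OUT={}
  B2:   IN={}   OUT={}
  B3:   IN={}   OUT={}
  B4:   IN={}   OUT={b-a}
  B5:   IN={b-a}   OUT={b-a}
  B6:   IN={b-a}   OUT={b-a}
  B7:   IN={}   OUT={}

Merge at B5: IN[B5] = OUT[B4] = {b-a}
Applying B5's transfer function to that IN value gives OUT[B5] (row B5 above).

Answer: {b-a}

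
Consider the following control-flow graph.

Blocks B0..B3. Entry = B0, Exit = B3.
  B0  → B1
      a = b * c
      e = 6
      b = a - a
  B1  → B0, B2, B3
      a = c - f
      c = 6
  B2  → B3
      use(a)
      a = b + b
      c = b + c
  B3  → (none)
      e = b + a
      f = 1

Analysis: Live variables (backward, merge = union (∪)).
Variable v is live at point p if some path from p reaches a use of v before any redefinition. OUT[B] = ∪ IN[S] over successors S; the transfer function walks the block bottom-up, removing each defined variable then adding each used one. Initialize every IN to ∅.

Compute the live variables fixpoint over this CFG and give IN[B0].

Converged values:
  B0:   IN={b, c, f}   OUT={b, c, f}
  B1:   IN={b, c, f}   OUT={a, b, c, f}
  B2:   IN={a, b, c}   OUT={a, b}
  B3:   IN={a, b}   OUT={}

Merge at B0: OUT[B0] = IN[B1] = {b, c, f}
Applying B0's transfer function to that OUT value gives IN[B0] (row B0 above).

Answer: {b, c, f}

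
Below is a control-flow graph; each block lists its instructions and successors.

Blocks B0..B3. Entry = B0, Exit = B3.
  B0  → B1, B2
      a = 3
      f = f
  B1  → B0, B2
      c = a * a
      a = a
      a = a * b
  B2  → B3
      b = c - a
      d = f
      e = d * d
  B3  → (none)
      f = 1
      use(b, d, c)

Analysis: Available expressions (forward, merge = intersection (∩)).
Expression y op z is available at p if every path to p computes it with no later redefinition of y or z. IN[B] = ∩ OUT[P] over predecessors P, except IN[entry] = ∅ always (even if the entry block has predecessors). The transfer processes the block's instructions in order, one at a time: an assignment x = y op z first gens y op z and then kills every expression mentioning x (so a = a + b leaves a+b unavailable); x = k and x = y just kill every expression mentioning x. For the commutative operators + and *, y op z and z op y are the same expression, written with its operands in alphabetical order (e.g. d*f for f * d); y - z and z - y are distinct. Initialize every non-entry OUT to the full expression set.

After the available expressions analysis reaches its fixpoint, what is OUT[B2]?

Per-block solution:
  B0:   IN={}   OUT={}
  B1:   IN={}   OUT={}
  B2:   IN={}   OUT={c-a, d*d}
  B3:   IN={c-a, d*d}   OUT={c-a, d*d}

Merge at B2: IN[B2] = OUT[B0] ∩ OUT[B1] = {}
Applying B2's transfer function to that IN value gives OUT[B2] (row B2 above).

Answer: {c-a, d*d}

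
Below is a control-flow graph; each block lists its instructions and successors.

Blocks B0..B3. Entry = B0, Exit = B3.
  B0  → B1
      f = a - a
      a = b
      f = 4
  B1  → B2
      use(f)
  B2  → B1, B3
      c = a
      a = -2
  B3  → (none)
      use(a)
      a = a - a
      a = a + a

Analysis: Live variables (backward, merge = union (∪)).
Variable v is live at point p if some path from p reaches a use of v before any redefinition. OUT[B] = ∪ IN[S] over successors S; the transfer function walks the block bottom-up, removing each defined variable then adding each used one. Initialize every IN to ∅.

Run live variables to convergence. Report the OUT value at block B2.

Answer: {a, f}

Derivation:
Per-block solution:
  B0: | IN={a, b} | OUT={a, f}
  B1: | IN={a, f} | OUT={a, f}
  B2: | IN={a, f} | OUT={a, f}
  B3: | IN={a} | OUT={}

Merge at B2: OUT[B2] = IN[B1] ⊔ IN[B3] = {a, f}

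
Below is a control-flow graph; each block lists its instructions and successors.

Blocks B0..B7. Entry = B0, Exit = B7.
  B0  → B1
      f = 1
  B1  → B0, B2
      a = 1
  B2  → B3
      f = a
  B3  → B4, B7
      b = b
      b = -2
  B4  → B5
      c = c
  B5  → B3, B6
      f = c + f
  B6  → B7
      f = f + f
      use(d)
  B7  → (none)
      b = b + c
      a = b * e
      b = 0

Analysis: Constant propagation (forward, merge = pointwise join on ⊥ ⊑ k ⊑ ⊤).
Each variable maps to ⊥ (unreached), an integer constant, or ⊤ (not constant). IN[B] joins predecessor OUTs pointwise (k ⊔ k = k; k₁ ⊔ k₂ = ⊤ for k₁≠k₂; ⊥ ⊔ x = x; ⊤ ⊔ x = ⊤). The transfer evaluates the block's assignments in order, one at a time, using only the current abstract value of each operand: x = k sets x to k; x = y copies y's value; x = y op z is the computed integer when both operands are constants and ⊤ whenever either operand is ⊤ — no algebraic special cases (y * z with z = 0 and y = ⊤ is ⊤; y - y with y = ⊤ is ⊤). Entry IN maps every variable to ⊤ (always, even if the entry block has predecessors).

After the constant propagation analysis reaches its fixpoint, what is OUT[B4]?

Answer: {a: 1, b: -2, c: ⊤, d: ⊤, e: ⊤, f: ⊤}

Working:
Per-block solution:
  B0:  IN=(all ⊤)  OUT={f:1; rest ⊤}
  B1:  IN={f:1; rest ⊤}  OUT={a:1, f:1; rest ⊤}
  B2:  IN={a:1, f:1; rest ⊤}  OUT={a:1, f:1; rest ⊤}
  B3:  IN={a:1; rest ⊤}  OUT={a:1, b:-2; rest ⊤}
  B4:  IN={a:1, b:-2; rest ⊤}  OUT={a:1, b:-2; rest ⊤}
  B5:  IN={a:1, b:-2; rest ⊤}  OUT={a:1, b:-2; rest ⊤}
  B6:  IN={a:1, b:-2; rest ⊤}  OUT={a:1, b:-2; rest ⊤}
  B7:  IN={a:1, b:-2; rest ⊤}  OUT={b:0; rest ⊤}

Merge at B4: IN[B4] = OUT[B3] = {a: 1, b: -2, c: ⊤, d: ⊤, e: ⊤, f: ⊤}
Applying B4's transfer function to that IN value gives OUT[B4] (row B4 above).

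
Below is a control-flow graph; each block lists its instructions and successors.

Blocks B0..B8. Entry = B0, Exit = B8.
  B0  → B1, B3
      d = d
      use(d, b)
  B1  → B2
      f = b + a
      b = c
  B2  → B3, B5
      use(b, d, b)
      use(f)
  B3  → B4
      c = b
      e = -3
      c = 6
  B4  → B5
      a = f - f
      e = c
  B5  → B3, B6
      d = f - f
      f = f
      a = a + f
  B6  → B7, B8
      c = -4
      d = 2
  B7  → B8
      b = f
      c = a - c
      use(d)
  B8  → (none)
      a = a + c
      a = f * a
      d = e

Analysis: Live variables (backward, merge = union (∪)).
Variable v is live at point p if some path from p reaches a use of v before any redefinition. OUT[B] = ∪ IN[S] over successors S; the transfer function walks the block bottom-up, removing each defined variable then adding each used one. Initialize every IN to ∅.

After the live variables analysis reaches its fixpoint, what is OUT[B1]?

Answer: {a, b, d, e, f}

Working:
Per-block solution:
  B0:   IN={a, b, c, d, e, f}   OUT={a, b, c, d, e, f}
  B1:   IN={a, b, c, d, e}   OUT={a, b, d, e, f}
  B2:   IN={a, b, d, e, f}   OUT={a, b, e, f}
  B3:   IN={b, f}   OUT={b, c, f}
  B4:   IN={b, c, f}   OUT={a, b, e, f}
  B5:   IN={a, b, e, f}   OUT={a, b, e, f}
  B6:   IN={a, e, f}   OUT={a, c, d, e, f}
  B7:   IN={a, c, d, e, f}   OUT={a, c, e, f}
  B8:   IN={a, c, e, f}   OUT={}

Merge at B1: OUT[B1] = IN[B2] = {a, b, d, e, f}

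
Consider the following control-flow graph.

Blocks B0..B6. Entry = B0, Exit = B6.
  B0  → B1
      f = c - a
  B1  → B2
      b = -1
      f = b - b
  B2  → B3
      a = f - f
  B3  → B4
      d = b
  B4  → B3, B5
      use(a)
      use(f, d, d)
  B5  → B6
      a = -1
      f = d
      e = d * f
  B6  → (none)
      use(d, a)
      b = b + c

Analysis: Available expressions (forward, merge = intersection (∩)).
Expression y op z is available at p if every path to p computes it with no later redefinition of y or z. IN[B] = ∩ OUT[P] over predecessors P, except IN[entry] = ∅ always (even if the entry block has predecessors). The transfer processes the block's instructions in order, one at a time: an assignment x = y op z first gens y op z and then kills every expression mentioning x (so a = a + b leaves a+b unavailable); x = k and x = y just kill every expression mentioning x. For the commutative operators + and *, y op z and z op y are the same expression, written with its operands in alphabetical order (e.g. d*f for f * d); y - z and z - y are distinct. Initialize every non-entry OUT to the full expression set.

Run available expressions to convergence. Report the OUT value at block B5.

Answer: {b-b, d*f}

Working:
Per-block solution:
  B0: | IN={} | OUT={c-a}
  B1: | IN={c-a} | OUT={b-b, c-a}
  B2: | IN={b-b, c-a} | OUT={b-b, f-f}
  B3: | IN={b-b, f-f} | OUT={b-b, f-f}
  B4: | IN={b-b, f-f} | OUT={b-b, f-f}
  B5: | IN={b-b, f-f} | OUT={b-b, d*f}
  B6: | IN={b-b, d*f} | OUT={d*f}

Merge at B5: IN[B5] = OUT[B4] = {b-b, f-f}
Applying B5's transfer function to that IN value gives OUT[B5] (row B5 above).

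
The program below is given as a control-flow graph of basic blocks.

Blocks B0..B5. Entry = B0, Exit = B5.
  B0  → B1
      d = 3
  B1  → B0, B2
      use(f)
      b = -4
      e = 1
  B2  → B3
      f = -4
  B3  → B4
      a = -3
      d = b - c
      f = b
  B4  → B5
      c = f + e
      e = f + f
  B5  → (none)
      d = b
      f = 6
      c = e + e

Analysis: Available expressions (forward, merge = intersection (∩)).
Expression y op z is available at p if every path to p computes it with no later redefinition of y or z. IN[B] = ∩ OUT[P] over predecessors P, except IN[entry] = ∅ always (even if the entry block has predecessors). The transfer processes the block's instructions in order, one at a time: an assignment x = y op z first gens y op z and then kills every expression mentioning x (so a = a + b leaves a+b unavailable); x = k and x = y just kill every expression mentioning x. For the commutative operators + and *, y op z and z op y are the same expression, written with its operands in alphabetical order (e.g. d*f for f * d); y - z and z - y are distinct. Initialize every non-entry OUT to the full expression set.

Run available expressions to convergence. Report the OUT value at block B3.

Converged values:
  B0:   IN={}   OUT={}
  B1:   IN={}   OUT={}
  B2:   IN={}   OUT={}
  B3:   IN={}   OUT={b-c}
  B4:   IN={b-c}   OUT={f+f}
  B5:   IN={f+f}   OUT={e+e}

Merge at B3: IN[B3] = OUT[B2] = {}
Applying B3's transfer function to that IN value gives OUT[B3] (row B3 above).

Answer: {b-c}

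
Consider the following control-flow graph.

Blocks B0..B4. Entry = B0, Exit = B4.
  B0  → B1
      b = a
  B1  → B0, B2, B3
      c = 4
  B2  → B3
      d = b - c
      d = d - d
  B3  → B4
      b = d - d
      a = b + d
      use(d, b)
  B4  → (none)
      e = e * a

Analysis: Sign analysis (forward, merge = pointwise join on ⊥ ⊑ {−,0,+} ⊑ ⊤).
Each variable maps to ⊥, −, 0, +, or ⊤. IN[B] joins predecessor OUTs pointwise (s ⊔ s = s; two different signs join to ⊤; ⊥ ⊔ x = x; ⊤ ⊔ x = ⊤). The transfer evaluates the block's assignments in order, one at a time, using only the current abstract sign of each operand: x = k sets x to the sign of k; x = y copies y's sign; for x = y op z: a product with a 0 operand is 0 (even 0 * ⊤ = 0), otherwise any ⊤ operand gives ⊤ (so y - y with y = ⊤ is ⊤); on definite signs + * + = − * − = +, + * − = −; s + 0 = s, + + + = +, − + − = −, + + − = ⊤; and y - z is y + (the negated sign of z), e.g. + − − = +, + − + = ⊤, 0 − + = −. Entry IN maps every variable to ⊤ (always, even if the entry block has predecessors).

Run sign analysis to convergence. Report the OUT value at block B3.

Answer: {a: ⊤, b: ⊤, c: +, d: ⊤, e: ⊤, f: ⊤}

Derivation:
Converged values:
  B0:   IN=(all ⊤)   OUT=(all ⊤)
  B1:   IN=(all ⊤)   OUT={c:+; rest ⊤}
  B2:   IN={c:+; rest ⊤}   OUT={c:+; rest ⊤}
  B3:   IN={c:+; rest ⊤}   OUT={c:+; rest ⊤}
  B4:   IN={c:+; rest ⊤}   OUT={c:+; rest ⊤}

Merge at B3: IN[B3] = OUT[B1] ⊔ OUT[B2] = {a: ⊤, b: ⊤, c: +, d: ⊤, e: ⊤, f: ⊤}
Applying B3's transfer function to that IN value gives OUT[B3] (row B3 above).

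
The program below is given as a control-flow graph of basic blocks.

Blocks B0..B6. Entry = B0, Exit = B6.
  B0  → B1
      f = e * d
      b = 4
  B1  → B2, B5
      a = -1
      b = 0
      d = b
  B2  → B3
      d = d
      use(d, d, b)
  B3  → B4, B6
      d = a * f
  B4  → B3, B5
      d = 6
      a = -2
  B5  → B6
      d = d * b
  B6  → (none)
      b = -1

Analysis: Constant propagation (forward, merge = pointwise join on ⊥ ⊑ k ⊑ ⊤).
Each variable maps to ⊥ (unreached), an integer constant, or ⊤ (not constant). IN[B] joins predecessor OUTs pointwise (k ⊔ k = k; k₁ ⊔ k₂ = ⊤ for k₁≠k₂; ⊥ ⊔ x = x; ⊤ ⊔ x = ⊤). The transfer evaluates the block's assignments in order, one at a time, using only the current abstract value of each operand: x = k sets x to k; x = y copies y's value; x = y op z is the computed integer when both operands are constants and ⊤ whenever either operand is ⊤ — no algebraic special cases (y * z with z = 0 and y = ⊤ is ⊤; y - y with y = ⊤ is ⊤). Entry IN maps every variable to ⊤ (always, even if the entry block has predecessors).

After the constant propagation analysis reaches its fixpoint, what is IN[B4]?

Answer: {a: ⊤, b: 0, c: ⊤, d: ⊤, e: ⊤, f: ⊤}

Working:
Fixpoint table:
  B0: | IN=(all ⊤) | OUT={b:4; rest ⊤}
  B1: | IN={b:4; rest ⊤} | OUT={a:-1, b:0, d:0; rest ⊤}
  B2: | IN={a:-1, b:0, d:0; rest ⊤} | OUT={a:-1, b:0, d:0; rest ⊤}
  B3: | IN={b:0; rest ⊤} | OUT={b:0; rest ⊤}
  B4: | IN={b:0; rest ⊤} | OUT={a:-2, b:0, d:6; rest ⊤}
  B5: | IN={b:0; rest ⊤} | OUT={b:0; rest ⊤}
  B6: | IN={b:0; rest ⊤} | OUT={b:-1; rest ⊤}

Merge at B4: IN[B4] = OUT[B3] = {a: ⊤, b: 0, c: ⊤, d: ⊤, e: ⊤, f: ⊤}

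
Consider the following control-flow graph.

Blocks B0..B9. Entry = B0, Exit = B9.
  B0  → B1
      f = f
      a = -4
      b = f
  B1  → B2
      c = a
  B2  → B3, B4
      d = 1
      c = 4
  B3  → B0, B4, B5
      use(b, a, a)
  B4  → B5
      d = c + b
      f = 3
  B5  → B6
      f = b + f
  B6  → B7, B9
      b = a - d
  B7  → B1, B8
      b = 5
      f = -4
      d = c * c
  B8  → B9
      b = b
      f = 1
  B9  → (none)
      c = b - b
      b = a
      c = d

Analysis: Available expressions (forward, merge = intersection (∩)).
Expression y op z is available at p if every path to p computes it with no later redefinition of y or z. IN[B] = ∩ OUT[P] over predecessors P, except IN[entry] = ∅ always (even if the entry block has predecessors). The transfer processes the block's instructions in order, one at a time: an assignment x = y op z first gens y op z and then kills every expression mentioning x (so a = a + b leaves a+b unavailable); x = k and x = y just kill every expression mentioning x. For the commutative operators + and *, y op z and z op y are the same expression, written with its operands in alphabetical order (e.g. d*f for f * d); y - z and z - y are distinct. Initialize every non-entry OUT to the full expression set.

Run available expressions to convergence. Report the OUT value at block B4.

Fixpoint table:
  B0:  IN={}  OUT={}
  B1:  IN={}  OUT={}
  B2:  IN={}  OUT={}
  B3:  IN={}  OUT={}
  B4:  IN={}  OUT={b+c}
  B5:  IN={}  OUT={}
  B6:  IN={}  OUT={a-d}
  B7:  IN={a-d}  OUT={c*c}
  B8:  IN={c*c}  OUT={c*c}
  B9:  IN={}  OUT={}

Merge at B4: IN[B4] = OUT[B2] ∩ OUT[B3] = {}
Applying B4's transfer function to that IN value gives OUT[B4] (row B4 above).

Answer: {b+c}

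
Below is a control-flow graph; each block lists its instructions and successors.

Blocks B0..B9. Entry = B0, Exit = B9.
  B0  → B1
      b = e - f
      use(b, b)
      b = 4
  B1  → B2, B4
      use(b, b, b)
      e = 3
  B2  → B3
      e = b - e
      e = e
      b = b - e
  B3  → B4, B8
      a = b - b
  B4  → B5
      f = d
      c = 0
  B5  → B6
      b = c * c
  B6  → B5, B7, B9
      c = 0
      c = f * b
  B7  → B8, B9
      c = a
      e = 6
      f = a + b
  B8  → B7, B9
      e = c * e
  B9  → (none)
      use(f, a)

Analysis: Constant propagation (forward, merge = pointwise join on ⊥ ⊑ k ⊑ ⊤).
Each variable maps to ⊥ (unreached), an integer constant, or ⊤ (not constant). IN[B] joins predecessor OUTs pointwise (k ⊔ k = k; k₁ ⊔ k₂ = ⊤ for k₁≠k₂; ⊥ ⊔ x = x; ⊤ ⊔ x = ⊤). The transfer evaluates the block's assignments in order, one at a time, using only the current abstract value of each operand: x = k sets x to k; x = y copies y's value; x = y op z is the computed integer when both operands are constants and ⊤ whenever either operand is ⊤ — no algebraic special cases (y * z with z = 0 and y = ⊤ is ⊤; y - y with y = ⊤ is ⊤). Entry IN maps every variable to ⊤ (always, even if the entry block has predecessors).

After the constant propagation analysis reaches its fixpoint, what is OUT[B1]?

Answer: {a: ⊤, b: 4, c: ⊤, d: ⊤, e: 3, f: ⊤}

Trace:
Converged values:
  B0:   IN=(all ⊤)   OUT={b:4; rest ⊤}
  B1:   IN={b:4; rest ⊤}   OUT={b:4, e:3; rest ⊤}
  B2:   IN={b:4, e:3; rest ⊤}   OUT={b:3, e:1; rest ⊤}
  B3:   IN={b:3, e:1; rest ⊤}   OUT={a:0, b:3, e:1; rest ⊤}
  B4:   IN=(all ⊤)   OUT={c:0; rest ⊤}
  B5:   IN=(all ⊤)   OUT=(all ⊤)
  B6:   IN=(all ⊤)   OUT=(all ⊤)
  B7:   IN=(all ⊤)   OUT={e:6; rest ⊤}
  B8:   IN=(all ⊤)   OUT=(all ⊤)
  B9:   IN=(all ⊤)   OUT=(all ⊤)

Merge at B1: IN[B1] = OUT[B0] = {a: ⊤, b: 4, c: ⊤, d: ⊤, e: ⊤, f: ⊤}
Applying B1's transfer function to that IN value gives OUT[B1] (row B1 above).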